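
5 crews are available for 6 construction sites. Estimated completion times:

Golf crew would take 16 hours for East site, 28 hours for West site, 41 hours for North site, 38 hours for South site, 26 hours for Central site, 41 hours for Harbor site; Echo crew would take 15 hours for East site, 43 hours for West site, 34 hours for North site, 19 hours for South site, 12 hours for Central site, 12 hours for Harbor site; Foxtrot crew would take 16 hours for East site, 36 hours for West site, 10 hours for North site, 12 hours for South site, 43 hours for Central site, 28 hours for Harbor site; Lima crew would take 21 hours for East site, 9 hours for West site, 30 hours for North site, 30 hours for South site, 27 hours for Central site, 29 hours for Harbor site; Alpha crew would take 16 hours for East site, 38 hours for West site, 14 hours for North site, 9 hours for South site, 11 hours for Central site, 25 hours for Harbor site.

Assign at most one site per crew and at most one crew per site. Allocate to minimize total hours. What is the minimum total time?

Optimal: Golf crew→East site (16 hours), Echo crew→Central site (12 hours), Foxtrot crew→North site (10 hours), Lima crew→West site (9 hours), Alpha crew→South site (9 hours) — total 16+12+10+9+9 = 56 hours.
Column-greedy (each site in turn goes to its cheapest remaining crew) gives 69 hours, worse by 13.

Min total: 56 hours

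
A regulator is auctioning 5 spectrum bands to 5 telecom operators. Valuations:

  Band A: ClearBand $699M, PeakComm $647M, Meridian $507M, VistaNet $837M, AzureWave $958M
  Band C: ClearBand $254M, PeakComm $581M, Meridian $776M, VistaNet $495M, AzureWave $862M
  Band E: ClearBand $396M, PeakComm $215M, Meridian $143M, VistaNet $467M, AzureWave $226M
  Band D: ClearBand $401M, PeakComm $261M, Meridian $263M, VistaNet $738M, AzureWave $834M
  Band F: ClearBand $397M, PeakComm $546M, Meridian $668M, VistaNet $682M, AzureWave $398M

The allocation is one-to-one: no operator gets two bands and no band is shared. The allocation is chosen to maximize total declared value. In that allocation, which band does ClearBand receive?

Optimal: ClearBand→Band E ($396M), PeakComm→Band F ($546M), Meridian→Band C ($776M), VistaNet→Band D ($738M), AzureWave→Band A ($958M) — total 396+546+776+738+958 = $3414M.
Column-greedy (each band in turn goes to its best remaining operator) gives $3148M, worse by 266.
Checked against all permutations: $3414M is optimal.
ClearBand's own top band is Band A ($699M), but forcing ClearBand→Band A and reassigning the rest optimally gives only $3322M — worse by 92.

ClearBand receives Band E.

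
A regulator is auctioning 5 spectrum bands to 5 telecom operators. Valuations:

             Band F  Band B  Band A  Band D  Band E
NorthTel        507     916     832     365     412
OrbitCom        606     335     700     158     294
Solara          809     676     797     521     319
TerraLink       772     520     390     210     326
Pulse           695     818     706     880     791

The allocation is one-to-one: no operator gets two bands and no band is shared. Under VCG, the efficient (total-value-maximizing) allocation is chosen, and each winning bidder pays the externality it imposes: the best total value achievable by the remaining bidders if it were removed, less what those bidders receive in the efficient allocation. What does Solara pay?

Solara pays $89M.

Efficient allocation: NorthTel→Band B ($916M), OrbitCom→Band A ($700M), Solara→Band D ($521M), TerraLink→Band F ($772M), Pulse→Band E ($791M); total welfare W = $3700M.
Solara receives Band D at value $521M, so the others get W − 521 = $3179M.
Without Solara: best allocation of the remaining 4 bidders over all 5 bands is NorthTel→Band B ($916M), OrbitCom→Band A ($700M), TerraLink→Band F ($772M), Pulse→Band D ($880M), total $3268M.
VCG payment = (others' best without Solara) − (others' welfare with Solara) = 3268 − 3179 = $89M.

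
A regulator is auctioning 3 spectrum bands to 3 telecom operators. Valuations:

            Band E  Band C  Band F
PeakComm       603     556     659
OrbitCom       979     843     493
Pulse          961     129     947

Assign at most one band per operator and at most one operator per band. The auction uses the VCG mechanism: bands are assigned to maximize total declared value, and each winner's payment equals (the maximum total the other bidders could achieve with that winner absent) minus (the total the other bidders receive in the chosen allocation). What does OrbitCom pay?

Efficient allocation: PeakComm→Band C ($556M), OrbitCom→Band E ($979M), Pulse→Band F ($947M); total welfare W = $2482M.
OrbitCom receives Band E at value $979M, so the others get W − 979 = $1503M.
Without OrbitCom: best allocation of the remaining 2 bidders over all 3 bands is PeakComm→Band F ($659M), Pulse→Band E ($961M), total $1620M.
VCG payment = (others' best without OrbitCom) − (others' welfare with OrbitCom) = 1620 − 1503 = $117M.

OrbitCom pays $117M.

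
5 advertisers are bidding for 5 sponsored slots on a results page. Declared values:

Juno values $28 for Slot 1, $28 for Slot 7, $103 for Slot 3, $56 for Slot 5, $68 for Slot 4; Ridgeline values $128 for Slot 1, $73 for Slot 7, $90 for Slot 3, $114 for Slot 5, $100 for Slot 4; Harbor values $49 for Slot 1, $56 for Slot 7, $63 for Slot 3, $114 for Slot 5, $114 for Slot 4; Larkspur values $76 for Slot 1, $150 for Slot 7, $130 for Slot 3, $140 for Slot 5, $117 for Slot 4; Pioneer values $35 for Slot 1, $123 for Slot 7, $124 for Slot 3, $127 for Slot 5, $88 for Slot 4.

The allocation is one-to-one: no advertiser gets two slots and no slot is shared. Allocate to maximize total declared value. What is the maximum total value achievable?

Maximum total: $622

Optimal: Juno→Slot 3 ($103), Ridgeline→Slot 1 ($128), Harbor→Slot 4 ($114), Larkspur→Slot 7 ($150), Pioneer→Slot 5 ($127) — total 103+128+114+150+127 = $622.
Next-best assignment: Juno→Slot 3, Ridgeline→Slot 1, Harbor→Slot 4, Larkspur→Slot 5, Pioneer→Slot 7 = $608.
Swapping Ridgeline↔Pioneer (Ridgeline→Slot 5 $114, Pioneer→Slot 1 $35) loses 106.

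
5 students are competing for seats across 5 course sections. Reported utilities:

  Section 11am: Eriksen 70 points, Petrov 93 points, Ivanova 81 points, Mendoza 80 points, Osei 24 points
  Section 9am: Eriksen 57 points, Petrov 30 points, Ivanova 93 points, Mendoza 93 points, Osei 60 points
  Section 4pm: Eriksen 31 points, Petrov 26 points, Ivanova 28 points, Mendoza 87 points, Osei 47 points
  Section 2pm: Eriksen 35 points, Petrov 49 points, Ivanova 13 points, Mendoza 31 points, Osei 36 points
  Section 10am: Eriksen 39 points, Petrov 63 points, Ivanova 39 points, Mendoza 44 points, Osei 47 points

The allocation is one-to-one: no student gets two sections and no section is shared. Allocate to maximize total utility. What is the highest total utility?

Maximum total: 355 points

Treat this as an assignment problem: match each student to one section.
Optimal: Eriksen→Section 2pm (35 points), Petrov→Section 11am (93 points), Ivanova→Section 9am (93 points), Mendoza→Section 4pm (87 points), Osei→Section 10am (47 points) — total 35+93+93+87+47 = 355 points.
Row-greedy (each student in turn takes its best remaining section) gives 349 points, worse by 6.
Next-best assignment: Eriksen→Section 11am, Petrov→Section 10am, Ivanova→Section 9am, Mendoza→Section 4pm, Osei→Section 2pm = 349 points.
No other one-to-one assignment exceeds 355 points.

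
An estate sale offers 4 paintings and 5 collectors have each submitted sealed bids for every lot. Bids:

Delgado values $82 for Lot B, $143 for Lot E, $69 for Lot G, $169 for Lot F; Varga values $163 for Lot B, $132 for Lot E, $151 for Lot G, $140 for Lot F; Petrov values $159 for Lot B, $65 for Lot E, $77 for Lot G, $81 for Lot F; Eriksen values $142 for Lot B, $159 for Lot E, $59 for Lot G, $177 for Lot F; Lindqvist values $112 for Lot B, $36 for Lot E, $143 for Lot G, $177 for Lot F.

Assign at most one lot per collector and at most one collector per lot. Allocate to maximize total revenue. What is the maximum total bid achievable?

Optimal: Petrov→Lot B ($159), Eriksen→Lot E ($159), Varga→Lot G ($151), Lindqvist→Lot F ($177) — total 159+159+151+177 = $646.
Column-greedy (each lot in turn goes to its best remaining collector) gives $634, worse by 12.
Next-best assignment: Petrov→Lot B, Eriksen→Lot E, Varga→Lot G, Delgado→Lot F = $638.
Checked against all permutations: $646 is optimal.

Maximum total: $646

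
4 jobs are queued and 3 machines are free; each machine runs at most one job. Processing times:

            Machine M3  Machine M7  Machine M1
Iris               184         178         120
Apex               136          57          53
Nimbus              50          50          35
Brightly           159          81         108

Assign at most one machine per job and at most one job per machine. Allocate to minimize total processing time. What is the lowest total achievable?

This is a one-to-one assignment (minimum-cost bipartite matching).
Optimal: Nimbus→Machine M3 (50 min), Brightly→Machine M7 (81 min), Apex→Machine M1 (53 min) — total 50+81+53 = 184 min.
Min-entry greedy (repeatedly take the single cheapest remaining cell) gives 251 min, worse by 67.
Every other assignment is strictly worse.

Min total: 184 min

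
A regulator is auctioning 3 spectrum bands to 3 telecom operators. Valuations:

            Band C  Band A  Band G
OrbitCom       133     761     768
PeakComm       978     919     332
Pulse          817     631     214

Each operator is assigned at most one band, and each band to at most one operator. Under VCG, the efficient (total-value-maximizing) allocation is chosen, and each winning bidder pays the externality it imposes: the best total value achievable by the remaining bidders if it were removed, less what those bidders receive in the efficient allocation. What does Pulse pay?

Pulse pays $59M.

Efficient allocation: OrbitCom→Band G ($768M), PeakComm→Band A ($919M), Pulse→Band C ($817M); total welfare W = $2504M.
Pulse receives Band C at value $817M, so the others get W − 817 = $1687M.
Without Pulse: best allocation of the remaining 2 bidders over all 3 bands is OrbitCom→Band G ($768M), PeakComm→Band C ($978M), total $1746M.
VCG payment = (others' best without Pulse) − (others' welfare with Pulse) = 1746 − 1687 = $59M.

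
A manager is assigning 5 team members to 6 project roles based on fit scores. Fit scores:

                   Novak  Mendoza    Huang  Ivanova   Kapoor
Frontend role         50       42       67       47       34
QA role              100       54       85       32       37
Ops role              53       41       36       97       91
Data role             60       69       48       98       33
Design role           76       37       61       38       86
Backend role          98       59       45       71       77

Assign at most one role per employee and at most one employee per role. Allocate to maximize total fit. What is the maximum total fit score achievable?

Maximum total: 435 pts

Optimal: Novak→Backend role (98 pts), Mendoza→Data role (69 pts), Huang→QA role (85 pts), Ivanova→Ops role (97 pts), Kapoor→Design role (86 pts) — total 98+69+85+97+86 = 435 pts.
Checked against all permutations: 435 pts is optimal.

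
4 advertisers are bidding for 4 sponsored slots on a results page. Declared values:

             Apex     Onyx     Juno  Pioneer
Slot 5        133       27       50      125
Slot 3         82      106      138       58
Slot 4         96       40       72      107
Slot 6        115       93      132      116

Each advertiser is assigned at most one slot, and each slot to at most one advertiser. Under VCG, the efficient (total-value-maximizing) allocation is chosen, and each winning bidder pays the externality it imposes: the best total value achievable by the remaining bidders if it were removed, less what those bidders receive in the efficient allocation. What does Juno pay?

Juno pays $9.

Efficient allocation: Apex→Slot 5 ($133), Onyx→Slot 3 ($106), Juno→Slot 6 ($132), Pioneer→Slot 4 ($107); total welfare W = $478.
Juno receives Slot 6 at value $132, so the others get W − 132 = $346.
Without Juno: best allocation of the remaining 3 bidders over all 4 slots is Apex→Slot 5 ($133), Onyx→Slot 3 ($106), Pioneer→Slot 6 ($116), total $355.
VCG payment = (others' best without Juno) − (others' welfare with Juno) = 355 − 346 = $9.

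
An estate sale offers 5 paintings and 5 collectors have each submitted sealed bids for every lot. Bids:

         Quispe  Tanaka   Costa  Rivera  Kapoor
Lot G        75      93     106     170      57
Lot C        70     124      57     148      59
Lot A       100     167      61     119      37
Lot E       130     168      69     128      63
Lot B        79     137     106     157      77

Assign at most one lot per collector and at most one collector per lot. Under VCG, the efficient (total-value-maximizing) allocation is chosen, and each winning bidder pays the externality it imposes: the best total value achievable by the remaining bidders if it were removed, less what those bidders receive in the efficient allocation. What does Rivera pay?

Rivera pays $18.

Efficient allocation: Quispe→Lot E ($130), Tanaka→Lot A ($167), Costa→Lot B ($106), Rivera→Lot G ($170), Kapoor→Lot C ($59); total welfare W = $632.
Rivera receives Lot G at value $170, so the others get W − 170 = $462.
Without Rivera: best allocation of the remaining 4 bidders over all 5 lots is Quispe→Lot E ($130), Tanaka→Lot A ($167), Costa→Lot G ($106), Kapoor→Lot B ($77), total $480.
VCG payment = (others' best without Rivera) − (others' welfare with Rivera) = 480 − 462 = $18.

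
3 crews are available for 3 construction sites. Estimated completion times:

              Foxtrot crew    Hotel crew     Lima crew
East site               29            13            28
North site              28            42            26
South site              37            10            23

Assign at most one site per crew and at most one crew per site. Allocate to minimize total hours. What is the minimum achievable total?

Minimum total: 64 hours

Optimal: Foxtrot crew→North site (28 hours), Hotel crew→East site (13 hours), Lima crew→South site (23 hours) — total 28+13+23 = 64 hours.
Column-greedy (each site in turn goes to its cheapest remaining crew) gives 76 hours, worse by 12.
Next-best assignment: Foxtrot crew→East site, Hotel crew→South site, Lima crew→North site = 65 hours.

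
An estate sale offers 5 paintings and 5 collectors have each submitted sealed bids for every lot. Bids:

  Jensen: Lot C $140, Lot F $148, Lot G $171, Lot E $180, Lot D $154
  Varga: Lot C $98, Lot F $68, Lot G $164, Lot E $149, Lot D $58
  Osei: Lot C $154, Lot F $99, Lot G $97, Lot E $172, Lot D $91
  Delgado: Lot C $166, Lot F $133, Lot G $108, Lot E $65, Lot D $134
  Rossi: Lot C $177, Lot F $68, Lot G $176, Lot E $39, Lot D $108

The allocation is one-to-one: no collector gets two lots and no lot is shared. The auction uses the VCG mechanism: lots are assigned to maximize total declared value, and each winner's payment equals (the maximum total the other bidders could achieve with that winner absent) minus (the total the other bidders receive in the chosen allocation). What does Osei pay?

Osei pays $27.

Efficient allocation: Jensen→Lot D ($154), Varga→Lot G ($164), Osei→Lot E ($172), Delgado→Lot F ($133), Rossi→Lot C ($177); total welfare W = $800.
Osei receives Lot E at value $172, so the others get W − 172 = $628.
Without Osei: best allocation of the remaining 4 bidders over all 5 lots is Jensen→Lot E ($180), Varga→Lot G ($164), Delgado→Lot D ($134), Rossi→Lot C ($177), total $655.
VCG payment = (others' best without Osei) − (others' welfare with Osei) = 655 − 628 = $27.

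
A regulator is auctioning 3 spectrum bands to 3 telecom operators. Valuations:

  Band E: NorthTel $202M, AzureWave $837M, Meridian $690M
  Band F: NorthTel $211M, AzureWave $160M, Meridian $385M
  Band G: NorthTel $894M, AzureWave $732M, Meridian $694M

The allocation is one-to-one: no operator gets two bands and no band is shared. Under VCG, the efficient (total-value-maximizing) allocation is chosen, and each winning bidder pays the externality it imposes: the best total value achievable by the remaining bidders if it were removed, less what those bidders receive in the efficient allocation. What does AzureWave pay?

Efficient allocation: NorthTel→Band G ($894M), AzureWave→Band E ($837M), Meridian→Band F ($385M); total welfare W = $2116M.
AzureWave receives Band E at value $837M, so the others get W − 837 = $1279M.
Without AzureWave: best allocation of the remaining 2 bidders over all 3 bands is NorthTel→Band G ($894M), Meridian→Band E ($690M), total $1584M.
VCG payment = (others' best without AzureWave) − (others' welfare with AzureWave) = 1584 − 1279 = $305M.

AzureWave pays $305M.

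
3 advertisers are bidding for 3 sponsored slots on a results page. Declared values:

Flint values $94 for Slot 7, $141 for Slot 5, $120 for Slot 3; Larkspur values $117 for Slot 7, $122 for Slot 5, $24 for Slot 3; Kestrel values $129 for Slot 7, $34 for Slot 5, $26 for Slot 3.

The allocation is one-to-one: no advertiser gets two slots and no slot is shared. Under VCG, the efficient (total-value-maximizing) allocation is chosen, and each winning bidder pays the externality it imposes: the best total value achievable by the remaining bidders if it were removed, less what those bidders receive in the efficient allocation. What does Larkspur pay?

Efficient allocation: Flint→Slot 3 ($120), Larkspur→Slot 5 ($122), Kestrel→Slot 7 ($129); total welfare W = $371.
Larkspur receives Slot 5 at value $122, so the others get W − 122 = $249.
Without Larkspur: best allocation of the remaining 2 bidders over all 3 slots is Flint→Slot 5 ($141), Kestrel→Slot 7 ($129), total $270.
VCG payment = (others' best without Larkspur) − (others' welfare with Larkspur) = 270 − 249 = $21.

Larkspur pays $21.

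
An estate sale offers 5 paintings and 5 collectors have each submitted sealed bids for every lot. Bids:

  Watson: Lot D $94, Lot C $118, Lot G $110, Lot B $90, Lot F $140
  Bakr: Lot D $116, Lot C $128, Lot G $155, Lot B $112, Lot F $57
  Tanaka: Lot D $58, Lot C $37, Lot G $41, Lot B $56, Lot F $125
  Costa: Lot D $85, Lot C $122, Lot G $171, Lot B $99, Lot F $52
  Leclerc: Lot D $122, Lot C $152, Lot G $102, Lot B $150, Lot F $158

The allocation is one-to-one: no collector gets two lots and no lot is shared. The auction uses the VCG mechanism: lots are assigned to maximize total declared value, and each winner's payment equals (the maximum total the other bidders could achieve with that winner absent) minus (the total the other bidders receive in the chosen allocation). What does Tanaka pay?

Tanaka pays $34.

Efficient allocation: Watson→Lot C ($118), Bakr→Lot D ($116), Tanaka→Lot F ($125), Costa→Lot G ($171), Leclerc→Lot B ($150); total welfare W = $680.
Tanaka receives Lot F at value $125, so the others get W − 125 = $555.
Without Tanaka: best allocation of the remaining 4 bidders over all 5 lots is Watson→Lot F ($140), Bakr→Lot C ($128), Costa→Lot G ($171), Leclerc→Lot B ($150), total $589.
VCG payment = (others' best without Tanaka) − (others' welfare with Tanaka) = 589 − 555 = $34.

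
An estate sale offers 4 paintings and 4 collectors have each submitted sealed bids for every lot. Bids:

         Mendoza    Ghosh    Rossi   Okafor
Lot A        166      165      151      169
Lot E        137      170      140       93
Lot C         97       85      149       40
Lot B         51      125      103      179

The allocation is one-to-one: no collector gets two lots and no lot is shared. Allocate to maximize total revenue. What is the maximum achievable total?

Max total: $664

This is a one-to-one assignment (maximum-weight bipartite matching).
Optimal: Mendoza→Lot A ($166), Ghosh→Lot E ($170), Rossi→Lot C ($149), Okafor→Lot B ($179) — total 166+170+149+179 = $664.
Column-greedy (each lot in turn goes to its best remaining collector) gives $539, worse by 125.
No other one-to-one assignment exceeds $664.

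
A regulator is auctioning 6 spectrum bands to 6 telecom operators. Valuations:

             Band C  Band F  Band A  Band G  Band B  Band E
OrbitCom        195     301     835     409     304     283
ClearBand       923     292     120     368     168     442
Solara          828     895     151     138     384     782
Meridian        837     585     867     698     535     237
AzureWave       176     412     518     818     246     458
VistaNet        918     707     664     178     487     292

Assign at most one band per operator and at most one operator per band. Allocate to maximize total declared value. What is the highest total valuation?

This is the linear assignment problem.
Optimal: OrbitCom→Band A ($835M), ClearBand→Band C ($923M), Solara→Band E ($782M), Meridian→Band B ($535M), AzureWave→Band G ($818M), VistaNet→Band F ($707M) — total 835+923+782+535+818+707 = $4600M.
Max-entry greedy (repeatedly take the single best remaining cell) gives $4273M, worse by 327.
Swapping ClearBand↔VistaNet (ClearBand→Band F $292M, VistaNet→Band C $918M) loses 420.
Checked against all permutations: $4600M is optimal.

Max total: $4600M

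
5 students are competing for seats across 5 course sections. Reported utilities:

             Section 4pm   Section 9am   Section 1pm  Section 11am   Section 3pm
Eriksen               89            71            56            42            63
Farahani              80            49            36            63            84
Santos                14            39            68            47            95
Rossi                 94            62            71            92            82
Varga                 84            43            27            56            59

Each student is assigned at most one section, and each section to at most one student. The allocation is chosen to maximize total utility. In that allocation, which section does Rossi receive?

Rossi receives Section 11am.

Optimal: Eriksen→Section 9am (71 points), Farahani→Section 3pm (84 points), Santos→Section 1pm (68 points), Rossi→Section 11am (92 points), Varga→Section 4pm (84 points) — total 71+84+68+92+84 = 399 points.
Max-entry greedy (repeatedly take the single best remaining cell) gives 350 points, worse by 49.
Checked against all permutations: 399 points is optimal.
Rossi's own top section is Section 4pm (94 points), but forcing Rossi→Section 4pm and reassigning the rest optimally gives only 373 points — worse by 26.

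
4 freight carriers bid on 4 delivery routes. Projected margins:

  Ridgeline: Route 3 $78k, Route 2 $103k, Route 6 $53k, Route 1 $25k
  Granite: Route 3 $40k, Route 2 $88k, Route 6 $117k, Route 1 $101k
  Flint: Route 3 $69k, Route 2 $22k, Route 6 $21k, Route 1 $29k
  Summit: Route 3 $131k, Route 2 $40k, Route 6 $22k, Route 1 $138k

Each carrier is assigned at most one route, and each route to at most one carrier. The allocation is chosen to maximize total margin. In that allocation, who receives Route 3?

Optimal: Ridgeline→Route 2 ($103k), Granite→Route 6 ($117k), Flint→Route 3 ($69k), Summit→Route 1 ($138k) — total 103+117+69+138 = $427k.
Column-greedy (each route in turn goes to its best remaining carrier) gives $380k, worse by 47.

Flint receives Route 3.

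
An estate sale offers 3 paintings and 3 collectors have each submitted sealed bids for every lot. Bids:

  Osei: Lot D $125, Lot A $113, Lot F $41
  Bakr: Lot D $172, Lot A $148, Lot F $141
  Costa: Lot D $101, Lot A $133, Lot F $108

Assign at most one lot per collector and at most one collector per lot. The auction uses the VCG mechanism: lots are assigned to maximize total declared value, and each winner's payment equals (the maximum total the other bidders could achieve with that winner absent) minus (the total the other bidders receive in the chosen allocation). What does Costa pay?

Costa pays $19.

Efficient allocation: Osei→Lot D ($125), Bakr→Lot F ($141), Costa→Lot A ($133); total welfare W = $399.
Costa receives Lot A at value $133, so the others get W − 133 = $266.
Without Costa: best allocation of the remaining 2 bidders over all 3 lots is Osei→Lot A ($113), Bakr→Lot D ($172), total $285.
VCG payment = (others' best without Costa) − (others' welfare with Costa) = 285 − 266 = $19.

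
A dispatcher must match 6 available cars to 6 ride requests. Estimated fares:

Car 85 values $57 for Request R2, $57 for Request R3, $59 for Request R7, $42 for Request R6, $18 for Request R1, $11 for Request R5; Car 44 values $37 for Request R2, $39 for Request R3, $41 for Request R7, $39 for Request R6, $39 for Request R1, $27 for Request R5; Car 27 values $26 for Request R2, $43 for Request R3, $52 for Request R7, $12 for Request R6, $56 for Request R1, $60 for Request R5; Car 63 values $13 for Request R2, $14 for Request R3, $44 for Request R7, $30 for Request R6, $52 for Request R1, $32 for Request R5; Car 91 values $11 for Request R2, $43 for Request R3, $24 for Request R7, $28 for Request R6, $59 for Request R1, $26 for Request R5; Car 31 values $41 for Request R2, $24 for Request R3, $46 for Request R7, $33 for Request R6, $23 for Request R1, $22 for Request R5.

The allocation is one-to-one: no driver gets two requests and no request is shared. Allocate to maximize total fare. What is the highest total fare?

Max total: $300

Optimal: Car 85→Request R3 ($57), Car 44→Request R6 ($39), Car 27→Request R5 ($60), Car 63→Request R7 ($44), Car 91→Request R1 ($59), Car 31→Request R2 ($41) — total 57+39+60+44+59+41 = $300.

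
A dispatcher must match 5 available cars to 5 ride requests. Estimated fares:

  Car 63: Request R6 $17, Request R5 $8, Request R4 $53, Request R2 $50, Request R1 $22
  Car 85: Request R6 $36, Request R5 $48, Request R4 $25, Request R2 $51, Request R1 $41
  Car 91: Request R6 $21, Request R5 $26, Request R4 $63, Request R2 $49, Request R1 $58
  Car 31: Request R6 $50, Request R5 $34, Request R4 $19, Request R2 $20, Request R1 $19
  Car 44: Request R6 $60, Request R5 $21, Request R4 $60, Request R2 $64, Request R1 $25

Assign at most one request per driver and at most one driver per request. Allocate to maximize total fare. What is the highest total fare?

Maximum total: $273

Optimal: Car 63→Request R4 ($53), Car 85→Request R5 ($48), Car 91→Request R1 ($58), Car 31→Request R6 ($50), Car 44→Request R2 ($64) — total 53+48+58+50+64 = $273.
Max-entry greedy (repeatedly take the single best remaining cell) gives $247, worse by 26.
Next-best assignment: Car 63→Request R2, Car 85→Request R5, Car 91→Request R1, Car 31→Request R6, Car 44→Request R4 = $266.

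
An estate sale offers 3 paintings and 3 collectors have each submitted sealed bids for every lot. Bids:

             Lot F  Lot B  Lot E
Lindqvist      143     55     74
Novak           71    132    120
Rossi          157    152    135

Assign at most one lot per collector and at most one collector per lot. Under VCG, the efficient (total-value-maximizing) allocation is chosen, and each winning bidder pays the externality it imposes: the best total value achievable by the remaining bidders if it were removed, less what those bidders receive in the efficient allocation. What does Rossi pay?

Rossi pays $12.

Efficient allocation: Lindqvist→Lot F ($143), Novak→Lot E ($120), Rossi→Lot B ($152); total welfare W = $415.
Rossi receives Lot B at value $152, so the others get W − 152 = $263.
Without Rossi: best allocation of the remaining 2 bidders over all 3 lots is Lindqvist→Lot F ($143), Novak→Lot B ($132), total $275.
VCG payment = (others' best without Rossi) − (others' welfare with Rossi) = 275 − 263 = $12.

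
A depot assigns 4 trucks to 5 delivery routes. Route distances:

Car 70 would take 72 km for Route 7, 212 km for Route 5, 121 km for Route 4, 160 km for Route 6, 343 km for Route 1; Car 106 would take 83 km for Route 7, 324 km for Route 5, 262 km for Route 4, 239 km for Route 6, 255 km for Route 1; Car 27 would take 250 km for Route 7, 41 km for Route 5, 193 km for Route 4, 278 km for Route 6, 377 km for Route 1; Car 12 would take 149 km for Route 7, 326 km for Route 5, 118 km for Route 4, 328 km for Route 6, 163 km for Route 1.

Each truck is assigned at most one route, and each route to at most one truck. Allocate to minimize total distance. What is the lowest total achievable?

Optimal: Car 70→Route 6 (160 km), Car 106→Route 7 (83 km), Car 27→Route 5 (41 km), Car 12→Route 4 (118 km) — total 160+83+41+118 = 402 km.
Min-entry greedy (repeatedly take the single cheapest remaining cell) gives 470 km, worse by 68.
Checked against all permutations: 402 km is optimal.

Min total: 402 km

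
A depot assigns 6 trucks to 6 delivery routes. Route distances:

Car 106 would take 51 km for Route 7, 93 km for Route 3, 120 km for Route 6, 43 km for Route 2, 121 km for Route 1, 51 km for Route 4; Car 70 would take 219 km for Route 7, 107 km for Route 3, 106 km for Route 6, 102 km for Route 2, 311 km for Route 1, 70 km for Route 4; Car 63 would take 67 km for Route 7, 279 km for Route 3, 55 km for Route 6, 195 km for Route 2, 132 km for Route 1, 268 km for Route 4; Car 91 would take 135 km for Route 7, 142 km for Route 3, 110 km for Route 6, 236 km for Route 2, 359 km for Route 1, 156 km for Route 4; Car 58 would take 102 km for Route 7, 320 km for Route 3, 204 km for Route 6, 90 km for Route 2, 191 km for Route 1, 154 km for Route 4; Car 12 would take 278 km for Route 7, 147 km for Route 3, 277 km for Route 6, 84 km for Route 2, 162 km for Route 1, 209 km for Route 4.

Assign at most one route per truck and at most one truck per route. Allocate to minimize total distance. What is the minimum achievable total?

Minimum total: 570 km

Optimal: Car 106→Route 7 (51 km), Car 70→Route 4 (70 km), Car 63→Route 6 (55 km), Car 91→Route 3 (142 km), Car 58→Route 2 (90 km), Car 12→Route 1 (162 km) — total 51+70+55+142+90+162 = 570 km.
Row-greedy (each truck in turn takes its cheapest remaining route) gives 641 km, worse by 71.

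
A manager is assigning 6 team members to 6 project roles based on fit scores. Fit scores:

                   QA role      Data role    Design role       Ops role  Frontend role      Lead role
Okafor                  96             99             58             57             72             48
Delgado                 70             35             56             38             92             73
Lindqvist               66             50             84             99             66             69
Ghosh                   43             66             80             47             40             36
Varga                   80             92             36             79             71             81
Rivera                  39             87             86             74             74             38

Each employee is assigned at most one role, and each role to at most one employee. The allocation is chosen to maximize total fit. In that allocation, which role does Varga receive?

Optimal: Okafor→QA role (96 pts), Delgado→Frontend role (92 pts), Lindqvist→Ops role (99 pts), Ghosh→Design role (80 pts), Varga→Lead role (81 pts), Rivera→Data role (87 pts) — total 96+92+99+80+81+87 = 535 pts.
Column-greedy (each role in turn goes to its best remaining employee) gives 501 pts, worse by 34.
Next-best assignment: Okafor→QA role, Delgado→Frontend role, Lindqvist→Ops role, Ghosh→Data role, Varga→Lead role, Rivera→Design role = 520 pts.
Swapping Ghosh↔Varga (Ghosh→Lead role 36 pts, Varga→Design role 36 pts) loses 89.
Every other assignment is strictly worse.
Varga's own top role is Data role (92 pts), but forcing Varga→Data role and reassigning the rest optimally gives only 514 pts — worse by 21.

Varga receives Lead role.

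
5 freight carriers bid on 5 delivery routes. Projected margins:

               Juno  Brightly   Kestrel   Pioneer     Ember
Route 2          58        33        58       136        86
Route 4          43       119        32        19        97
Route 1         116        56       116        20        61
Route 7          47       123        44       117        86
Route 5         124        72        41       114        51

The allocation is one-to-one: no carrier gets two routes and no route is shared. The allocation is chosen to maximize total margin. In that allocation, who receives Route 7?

Treat this as an assignment problem: match each carrier to one route.
Optimal: Juno→Route 5 ($124k), Brightly→Route 7 ($123k), Kestrel→Route 1 ($116k), Pioneer→Route 2 ($136k), Ember→Route 4 ($97k) — total 124+123+116+136+97 = $596k.
Column-greedy (each route in turn goes to its best remaining carrier) gives $498k, worse by 98.

Brightly receives Route 7.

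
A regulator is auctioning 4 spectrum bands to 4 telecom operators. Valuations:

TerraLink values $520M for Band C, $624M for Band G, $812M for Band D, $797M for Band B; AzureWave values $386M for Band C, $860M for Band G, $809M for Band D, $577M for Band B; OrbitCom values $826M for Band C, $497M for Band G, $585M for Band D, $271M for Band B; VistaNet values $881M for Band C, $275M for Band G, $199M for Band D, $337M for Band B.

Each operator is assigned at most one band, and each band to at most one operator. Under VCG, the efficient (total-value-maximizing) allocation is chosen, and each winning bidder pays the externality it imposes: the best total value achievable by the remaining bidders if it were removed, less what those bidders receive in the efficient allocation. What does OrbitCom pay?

OrbitCom pays $15M.

Efficient allocation: TerraLink→Band B ($797M), AzureWave→Band G ($860M), OrbitCom→Band D ($585M), VistaNet→Band C ($881M); total welfare W = $3123M.
OrbitCom receives Band D at value $585M, so the others get W − 585 = $2538M.
Without OrbitCom: best allocation of the remaining 3 bidders over all 4 bands is TerraLink→Band D ($812M), AzureWave→Band G ($860M), VistaNet→Band C ($881M), total $2553M.
VCG payment = (others' best without OrbitCom) − (others' welfare with OrbitCom) = 2553 − 2538 = $15M.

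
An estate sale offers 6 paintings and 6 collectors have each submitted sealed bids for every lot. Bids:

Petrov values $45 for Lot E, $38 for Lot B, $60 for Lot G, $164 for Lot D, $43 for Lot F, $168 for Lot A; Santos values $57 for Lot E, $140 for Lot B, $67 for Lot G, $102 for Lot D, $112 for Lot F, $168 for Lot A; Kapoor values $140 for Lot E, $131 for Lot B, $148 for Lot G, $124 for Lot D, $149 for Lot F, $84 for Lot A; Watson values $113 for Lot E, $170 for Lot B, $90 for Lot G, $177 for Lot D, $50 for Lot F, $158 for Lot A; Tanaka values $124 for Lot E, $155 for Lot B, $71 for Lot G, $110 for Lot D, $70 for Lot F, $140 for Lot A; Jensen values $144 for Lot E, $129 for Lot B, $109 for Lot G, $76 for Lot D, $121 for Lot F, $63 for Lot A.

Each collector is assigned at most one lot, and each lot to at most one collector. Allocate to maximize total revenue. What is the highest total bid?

Max total: $904

Optimal: Petrov→Lot A ($168), Santos→Lot F ($112), Kapoor→Lot G ($148), Watson→Lot D ($177), Tanaka→Lot B ($155), Jensen→Lot E ($144) — total 168+112+148+177+155+144 = $904.
Column-greedy (each lot in turn goes to its best remaining collector) gives $878, worse by 26.
Every other assignment is strictly worse.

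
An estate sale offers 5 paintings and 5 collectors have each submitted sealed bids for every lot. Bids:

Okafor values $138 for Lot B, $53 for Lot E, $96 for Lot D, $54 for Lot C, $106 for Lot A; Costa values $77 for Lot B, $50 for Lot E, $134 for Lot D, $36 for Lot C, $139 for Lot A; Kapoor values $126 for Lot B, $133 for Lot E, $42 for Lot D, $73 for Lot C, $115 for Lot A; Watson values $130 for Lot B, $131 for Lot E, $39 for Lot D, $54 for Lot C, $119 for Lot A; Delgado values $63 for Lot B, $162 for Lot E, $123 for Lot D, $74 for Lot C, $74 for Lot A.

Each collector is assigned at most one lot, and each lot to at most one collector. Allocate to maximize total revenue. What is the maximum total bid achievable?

Optimal: Okafor→Lot B ($138), Costa→Lot D ($134), Kapoor→Lot C ($73), Watson→Lot A ($119), Delgado→Lot E ($162) — total 138+134+73+119+162 = $626.
Max-entry greedy (repeatedly take the single best remaining cell) gives $551, worse by 75.
Checked against all permutations: $626 is optimal.

Maximum total: $626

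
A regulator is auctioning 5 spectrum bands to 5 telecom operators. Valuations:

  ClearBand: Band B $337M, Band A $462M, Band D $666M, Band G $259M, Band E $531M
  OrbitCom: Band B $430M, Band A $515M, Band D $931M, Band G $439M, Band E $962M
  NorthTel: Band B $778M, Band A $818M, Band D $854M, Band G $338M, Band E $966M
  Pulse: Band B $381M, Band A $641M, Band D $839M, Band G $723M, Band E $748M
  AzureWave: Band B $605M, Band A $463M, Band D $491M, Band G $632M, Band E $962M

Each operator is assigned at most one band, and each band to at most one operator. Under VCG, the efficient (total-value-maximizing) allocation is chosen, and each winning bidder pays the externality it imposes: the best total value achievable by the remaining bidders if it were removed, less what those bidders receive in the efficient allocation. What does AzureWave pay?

Efficient allocation: ClearBand→Band A ($462M), OrbitCom→Band D ($931M), NorthTel→Band B ($778M), Pulse→Band G ($723M), AzureWave→Band E ($962M); total welfare W = $3856M.
AzureWave receives Band E at value $962M, so the others get W − 962 = $2894M.
Without AzureWave: best allocation of the remaining 4 bidders over all 5 bands is ClearBand→Band D ($666M), OrbitCom→Band E ($962M), NorthTel→Band A ($818M), Pulse→Band G ($723M), total $3169M.
VCG payment = (others' best without AzureWave) − (others' welfare with AzureWave) = 3169 − 2894 = $275M.

AzureWave pays $275M.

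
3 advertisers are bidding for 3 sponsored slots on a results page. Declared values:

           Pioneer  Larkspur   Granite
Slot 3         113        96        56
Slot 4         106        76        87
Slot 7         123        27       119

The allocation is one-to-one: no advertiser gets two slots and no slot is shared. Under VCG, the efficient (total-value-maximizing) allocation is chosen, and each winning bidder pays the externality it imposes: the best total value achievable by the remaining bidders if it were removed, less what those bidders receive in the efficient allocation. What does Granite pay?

Granite pays $17.

Efficient allocation: Pioneer→Slot 4 ($106), Larkspur→Slot 3 ($96), Granite→Slot 7 ($119); total welfare W = $321.
Granite receives Slot 7 at value $119, so the others get W − 119 = $202.
Without Granite: best allocation of the remaining 2 bidders over all 3 slots is Pioneer→Slot 7 ($123), Larkspur→Slot 3 ($96), total $219.
VCG payment = (others' best without Granite) − (others' welfare with Granite) = 219 − 202 = $17.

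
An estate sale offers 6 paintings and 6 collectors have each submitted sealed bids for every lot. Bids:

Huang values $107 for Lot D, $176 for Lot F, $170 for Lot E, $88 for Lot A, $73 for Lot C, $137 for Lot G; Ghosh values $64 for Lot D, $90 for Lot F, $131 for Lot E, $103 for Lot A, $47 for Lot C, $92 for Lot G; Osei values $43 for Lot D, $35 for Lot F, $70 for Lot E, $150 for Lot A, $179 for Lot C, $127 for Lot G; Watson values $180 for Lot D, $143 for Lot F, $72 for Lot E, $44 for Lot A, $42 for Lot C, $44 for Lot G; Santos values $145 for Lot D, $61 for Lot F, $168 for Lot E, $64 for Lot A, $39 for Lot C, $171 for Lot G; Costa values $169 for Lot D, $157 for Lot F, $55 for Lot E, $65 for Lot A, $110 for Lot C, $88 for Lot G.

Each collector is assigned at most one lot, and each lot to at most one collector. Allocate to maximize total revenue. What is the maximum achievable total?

Optimal: Huang→Lot E ($170), Ghosh→Lot A ($103), Osei→Lot C ($179), Watson→Lot D ($180), Santos→Lot G ($171), Costa→Lot F ($157) — total 170+103+179+180+171+157 = $960.
Column-greedy (each lot in turn goes to its best remaining collector) gives $876, worse by 84.
Next-best assignment: Huang→Lot E, Ghosh→Lot A, Osei→Lot C, Watson→Lot F, Santos→Lot G, Costa→Lot D = $935.
Checked against all permutations: $960 is optimal.

Maximum total: $960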